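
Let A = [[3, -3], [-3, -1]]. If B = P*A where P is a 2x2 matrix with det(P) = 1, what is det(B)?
-12

By the multiplicative property of determinants, det(B) = det(P*A) = det(P) * det(A) = det(A),
so the determinant is invariant under multiplication by any determinant-1 matrix; we just need det(A).

det(A) = (3)(-1) - (-3)(-3) = -3 - 9 = -12

Therefore det(B) = 1 * (-12) = -12.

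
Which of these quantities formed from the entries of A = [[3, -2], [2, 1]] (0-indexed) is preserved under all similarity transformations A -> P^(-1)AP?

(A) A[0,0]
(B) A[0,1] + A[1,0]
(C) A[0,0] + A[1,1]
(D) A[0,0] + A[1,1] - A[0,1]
C

A[0,0] + A[1,1] is the trace of A. By the cyclic property of the trace, tr(P^(-1)AP) = tr(APP^(-1)) = tr(A), so it is the same for every matrix similar to A.

The other combinations are not similarity invariants. For example, take P = [[1, -1], [0, 1]] (det P = 1), so P^(-1) = [[1, 1], [0, 1]] and
B = P^(-1)AP = [[5, -6], [2, -1]].
Evaluating each option on A and on B:
(A) A[0,0]: 3 for A, 5 for B -> changes
(B) A[0,1] + A[1,0]: 0 for A, -4 for B -> changes
(C) A[0,0] + A[1,1]: 4 for A, 4 for B -> unchanged
(D) A[0,0] + A[1,1] - A[0,1]: 6 for A, 10 for B -> changes

Only (C) A[0,0] + A[1,1] = 4 survives (and it does so for every P, not just this one), so it is the invariant.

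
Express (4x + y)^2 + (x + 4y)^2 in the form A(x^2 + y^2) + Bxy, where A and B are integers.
17(x^2 + y^2) + 16xy

Expanding: (4x + y)^2 = 16x^2 + 8xy + y^2
(x + 4y)^2 = x^2 + 8xy + 16y^2
Sum = (16+1)(x^2+y^2) + 16xy = 17(x^2 + y^2) + 16xy
This is symmetric in x and y.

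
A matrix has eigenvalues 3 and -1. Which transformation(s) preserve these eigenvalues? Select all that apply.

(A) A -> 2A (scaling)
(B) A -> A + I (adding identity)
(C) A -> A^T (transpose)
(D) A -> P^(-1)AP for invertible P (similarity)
C and D

Eigenvalues are preserved by:
1. Similarity transformations: A -> P^(-1)AP (same characteristic polynomial)
2. Transpose: A^T has the same eigenvalues as A

Eigenvalues are NOT preserved by:
- Adding identity: eigenvalues become 3+1, -1+1
- Scaling: eigenvalues become 6, -2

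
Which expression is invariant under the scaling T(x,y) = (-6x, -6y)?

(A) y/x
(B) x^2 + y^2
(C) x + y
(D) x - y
A

Under the uniform scaling T(x,y) = (-6x, -6y):
Substitute the transformed coordinates into each option and compare with the original:
(A) y/x  ->  (-6y)/(-6x) = y/x   [equals y/x: invariant]
(B) x^2 + y^2  ->  (-6x)^2 + (-6y)^2 = 36x^2 + 36y^2   [differs from x^2 + y^2: not invariant]
(C) x + y  ->  (-6x) + (-6y) = -6x - 6y   [differs from x + y: not invariant]
(D) x - y  ->  (-6x) - (-6y) = -6x + 6y   [differs from x - y: not invariant]

Only option (A), y/x, is unchanged by the transformation.
The common factor -6 cancels in a ratio of coordinates, while sums, products and sums of squares pick up factors of -6 or 36.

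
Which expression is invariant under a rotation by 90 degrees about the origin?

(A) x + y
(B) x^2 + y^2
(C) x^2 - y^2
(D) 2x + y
B

A rotation by 90 degrees sends (x, y) to (-y, x).
Substitute the transformed coordinates into each option and compare with the original:
(A) x + y  ->  (-y) + (x) = x - y   [differs from x + y: not invariant]
(B) x^2 + y^2  ->  (-y)^2 + (x)^2 = x^2 + y^2   [equals x^2 + y^2: invariant]
(C) x^2 - y^2  ->  (-y)^2 - (x)^2 = -x^2 + y^2   [differs from x^2 - y^2: not invariant]
(D) 2x + y  ->  2(-y) + (x) = x - 2y   [differs from 2x + y: not invariant]

Only option (B), x^2 + y^2, is unchanged by the transformation.
Geometrically, x^2 + y^2 is the squared distance from the origin, which every rotation about the origin preserves.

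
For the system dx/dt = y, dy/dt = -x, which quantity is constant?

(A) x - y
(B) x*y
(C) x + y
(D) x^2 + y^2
D

A first integral I satisfies dI/dt = 0 along every solution. Differentiate each option and use the equation of motion:
(A) d/dt[x - y] = y - (-x) = x + y, not identically 0
(B) d/dt[x*y] = (dx/dt)y + x(dy/dt) = y^2 - x^2, not identically 0
(C) d/dt[x + y] = y + (-x) = y - x, not identically 0
(D) d/dt[x^2 + y^2] = 2x*dx/dt + 2y*dy/dt = 2x*y + 2y*(-x) = 0

Only (D) has zero time-derivative. So x^2 + y^2 (the squared radius; trajectories are circles) is the conserved quantity.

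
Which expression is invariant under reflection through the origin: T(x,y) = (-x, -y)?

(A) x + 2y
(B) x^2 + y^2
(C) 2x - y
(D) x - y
B

The map is reflection through the origin: T(x,y) = (-x, -y).
Substitute the transformed coordinates into each option and compare with the original:
(A) x + 2y  ->  (-x) + 2(-y) = -x - 2y   [differs from x + 2y: not invariant]
(B) x^2 + y^2  ->  (-x)^2 + (-y)^2 = x^2 + y^2   [equals x^2 + y^2: invariant]
(C) 2x - y  ->  2(-x) - (-y) = -2x + y   [differs from 2x - y: not invariant]
(D) x - y  ->  (-x) - (-y) = -x + y   [differs from x - y: not invariant]

Only option (B), x^2 + y^2, is unchanged by the transformation.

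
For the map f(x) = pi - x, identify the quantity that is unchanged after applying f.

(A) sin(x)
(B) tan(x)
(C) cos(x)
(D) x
A

For f(x) = pi - x:
sin(pi - x) = sin(x), so sine is invariant under this transformation.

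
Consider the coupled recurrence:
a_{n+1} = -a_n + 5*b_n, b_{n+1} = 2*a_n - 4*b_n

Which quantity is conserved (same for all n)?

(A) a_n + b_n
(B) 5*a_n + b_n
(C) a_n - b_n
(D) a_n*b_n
A

Replace a_n by a_{n+1} = -a_n + 5*b_n and b_n by b_{n+1} = 2*a_n - 4*b_n in each option and simplify:
(A) a_n + b_n  ->  (-a_n + 5*b_n) + (2*a_n - 4*b_n) = a_n + b_n   [conserved]
(B) 5*a_n + b_n  ->  5*(-a_n + 5*b_n) + (2*a_n - 4*b_n) = -3*a_n + 21*b_n   [not conserved]
(C) a_n - b_n  ->  (-a_n + 5*b_n) - (2*a_n - 4*b_n) = -3*a_n + 9*b_n   [not conserved]
(D) a_n*b_n  ->  (-a_n + 5*b_n)*(2*a_n - 4*b_n) = -2*a_n^2 + 14*a_n*b_n - 20*b_n^2   [not conserved]

Only (A) a_n + b_n returns to itself after one step, so it is the conserved quantity.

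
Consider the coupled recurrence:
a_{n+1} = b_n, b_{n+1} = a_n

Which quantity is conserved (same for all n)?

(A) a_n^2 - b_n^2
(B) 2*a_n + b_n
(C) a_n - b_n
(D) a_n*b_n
D

Replace a_n by a_{n+1} = b_n and b_n by b_{n+1} = a_n in each option and simplify:
(A) a_n^2 - b_n^2  ->  (b_n)^2 - (a_n)^2 = -a_n^2 + b_n^2   [not conserved]
(B) 2*a_n + b_n  ->  2*(b_n) + (a_n) = a_n + 2*b_n   [not conserved]
(C) a_n - b_n  ->  (b_n) - (a_n) = -a_n + b_n   [not conserved]
(D) a_n*b_n  ->  (b_n)*(a_n) = a_n*b_n   [conserved]

Only (D) a_n*b_n returns to itself after one step, so it is the conserved quantity.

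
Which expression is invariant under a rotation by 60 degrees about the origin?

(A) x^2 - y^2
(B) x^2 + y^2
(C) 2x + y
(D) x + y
B

A rotation by 60 degrees sends (x, y) to (x/2 - sqrt(3)y/2, sqrt(3)x/2 + y/2).
Substitute the transformed coordinates into each option and compare with the original:
(A) x^2 - y^2  ->  (x/2 - sqrt(3)y/2)^2 - (sqrt(3)x/2 + y/2)^2 = -x^2/2 - sqrt(3)xy + y^2/2   [differs from x^2 - y^2: not invariant]
(B) x^2 + y^2  ->  (x/2 - sqrt(3)y/2)^2 + (sqrt(3)x/2 + y/2)^2 = x^2 + y^2   [equals x^2 + y^2: invariant]
(C) 2x + y  ->  2(x/2 - sqrt(3)y/2) + (sqrt(3)x/2 + y/2) = sqrt(3)x/2 + x - sqrt(3)y + y/2   [differs from 2x + y: not invariant]
(D) x + y  ->  (x/2 - sqrt(3)y/2) + (sqrt(3)x/2 + y/2) = x/2 + sqrt(3)x/2 - sqrt(3)y/2 + y/2   [differs from x + y: not invariant]

Only option (B), x^2 + y^2, is unchanged by the transformation.
Geometrically, x^2 + y^2 is the squared distance from the origin, which every rotation about the origin preserves.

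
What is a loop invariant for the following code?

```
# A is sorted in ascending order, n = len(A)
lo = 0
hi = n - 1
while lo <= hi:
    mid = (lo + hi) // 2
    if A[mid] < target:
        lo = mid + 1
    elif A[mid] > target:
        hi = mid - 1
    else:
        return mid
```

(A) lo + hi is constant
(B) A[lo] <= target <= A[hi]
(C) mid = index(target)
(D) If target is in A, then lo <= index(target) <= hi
D

A loop invariant must hold before the first iteration and be re-established by every execution of the body.

(D) If target is in A, then lo <= index(target) <= hi: Before the loop [lo, hi] = [0, n-1] covers every index. When A[mid] < target, sortedness puts target strictly to the right of mid, so setting lo = mid + 1 keeps index(target) in [lo, hi]; symmetrically for hi = mid - 1. Hence 'if target is in A then lo <= index(target) <= hi' holds after every iteration, and when lo > hi it proves target is absent.

The other options fail:
(A) lo + hi is constant: each iteration moves exactly one of lo, hi, so lo + hi changes (e.g. 0 + (n-1) becomes (mid+1) + (n-1)).
(B) A[lo] <= target <= A[hi]: fails when target is not in A (e.g. target < A[0] already violates it before the loop), so it is not maintained in general.
(C) mid = index(target): mid is just the current probe; it equals index(target) only on the iteration that returns.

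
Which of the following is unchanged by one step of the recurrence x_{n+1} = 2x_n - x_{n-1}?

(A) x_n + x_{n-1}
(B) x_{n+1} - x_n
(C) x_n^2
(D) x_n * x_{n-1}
B

For the recurrence x_{n+1} = 2x_n - x_{n-1}:

If x_{n+1} = 2x_n - x_{n-1}, then:
x_{n+1} - x_n = x_n - x_{n-1}
The first difference is constant throughout the sequence.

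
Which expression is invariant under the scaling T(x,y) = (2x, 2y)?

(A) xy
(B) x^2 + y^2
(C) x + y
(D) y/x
D

Under the uniform scaling T(x,y) = (2x, 2y):
Substitute the transformed coordinates into each option and compare with the original:
(A) xy  ->  (2x)(2y) = 4xy   [differs from xy: not invariant]
(B) x^2 + y^2  ->  (2x)^2 + (2y)^2 = 4x^2 + 4y^2   [differs from x^2 + y^2: not invariant]
(C) x + y  ->  (2x) + (2y) = 2x + 2y   [differs from x + y: not invariant]
(D) y/x  ->  (2y)/(2x) = y/x   [equals y/x: invariant]

Only option (D), y/x, is unchanged by the transformation.
The common factor 2 cancels in a ratio of coordinates, while sums, products and sums of squares pick up factors of 2 or 4.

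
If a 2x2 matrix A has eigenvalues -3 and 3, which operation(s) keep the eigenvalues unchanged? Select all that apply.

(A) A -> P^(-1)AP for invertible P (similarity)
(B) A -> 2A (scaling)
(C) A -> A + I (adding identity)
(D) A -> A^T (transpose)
A and D

Eigenvalues are preserved by:
1. Similarity transformations: A -> P^(-1)AP (same characteristic polynomial)
2. Transpose: A^T has the same eigenvalues as A

Eigenvalues are NOT preserved by:
- Adding identity: eigenvalues become -3+1, 3+1
- Scaling: eigenvalues become -6, 6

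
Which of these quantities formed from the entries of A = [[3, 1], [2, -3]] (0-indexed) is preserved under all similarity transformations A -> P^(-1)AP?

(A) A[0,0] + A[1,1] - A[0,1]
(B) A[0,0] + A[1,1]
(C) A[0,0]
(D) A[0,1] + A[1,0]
B

A[0,0] + A[1,1] is the trace of A. By the cyclic property of the trace, tr(P^(-1)AP) = tr(APP^(-1)) = tr(A), so it is the same for every matrix similar to A.

The other combinations are not similarity invariants. For example, take P = [[1, -1], [0, 1]] (det P = 1), so P^(-1) = [[1, 1], [0, 1]] and
B = P^(-1)AP = [[5, -7], [2, -5]].
Evaluating each option on A and on B:
(A) A[0,0] + A[1,1] - A[0,1]: -1 for A, 7 for B -> changes
(B) A[0,0] + A[1,1]: 0 for A, 0 for B -> unchanged
(C) A[0,0]: 3 for A, 5 for B -> changes
(D) A[0,1] + A[1,0]: 3 for A, -5 for B -> changes

Only (B) A[0,0] + A[1,1] = 0 survives (and it does so for every P, not just this one), so it is the invariant.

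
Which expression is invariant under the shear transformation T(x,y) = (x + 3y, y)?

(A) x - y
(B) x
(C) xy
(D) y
D

Under the shear T(x,y) = (x + 3y, y):
Substitute the transformed coordinates into each option and compare with the original:
(A) x - y  ->  (x + 3y) - (y) = x + 2y   [differs from x - y: not invariant]
(B) x  ->  (x + 3y) = x + 3y   [differs from x: not invariant]
(C) xy  ->  (x + 3y)(y) = xy + 3y^2   [differs from xy: not invariant]
(D) y  ->  (y) = y   [equals y: invariant]

Only option (D), y, is unchanged by the transformation.
A horizontal shear moves points parallel to the x-axis, so the y-coordinate (and any function of y alone) is unchanged.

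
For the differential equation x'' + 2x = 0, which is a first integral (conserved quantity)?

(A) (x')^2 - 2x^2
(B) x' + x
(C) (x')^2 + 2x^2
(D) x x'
C

A first integral I satisfies dI/dt = 0 along every solution. Differentiate each option and use the equation of motion:
(A) d/dt[(x')^2 - 2x^2] = 2x'x'' - 4x x' = -8x x', not identically 0
(B) d/dt[x' + x] = x'' + x' = -2x + x', not identically 0
(C) d/dt[(x')^2 + 2x^2] = 2x'x'' + 4x x' = 2x'(-2x) + 4x x' = 0
(D) d/dt[x x'] = (x')^2 + x x'' = (x')^2 - 2x^2, not identically 0

Only (C) has zero time-derivative. So the energy-like quantity (x')^2 + 2x^2 is the first integral.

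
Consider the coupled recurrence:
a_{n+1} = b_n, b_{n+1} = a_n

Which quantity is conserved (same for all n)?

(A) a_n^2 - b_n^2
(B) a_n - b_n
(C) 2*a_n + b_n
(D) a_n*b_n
D

Replace a_n by a_{n+1} = b_n and b_n by b_{n+1} = a_n in each option and simplify:
(A) a_n^2 - b_n^2  ->  (b_n)^2 - (a_n)^2 = -a_n^2 + b_n^2   [not conserved]
(B) a_n - b_n  ->  (b_n) - (a_n) = -a_n + b_n   [not conserved]
(C) 2*a_n + b_n  ->  2*(b_n) + (a_n) = a_n + 2*b_n   [not conserved]
(D) a_n*b_n  ->  (b_n)*(a_n) = a_n*b_n   [conserved]

Only (D) a_n*b_n returns to itself after one step, so it is the conserved quantity.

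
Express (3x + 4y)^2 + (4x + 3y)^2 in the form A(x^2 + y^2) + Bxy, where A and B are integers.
25(x^2 + y^2) + 48xy

Expanding: (3x + 4y)^2 = 9x^2 + 24xy + 16y^2
(4x + 3y)^2 = 16x^2 + 24xy + 9y^2
Sum = (9+16)(x^2+y^2) + 48xy = 25(x^2 + y^2) + 48xy
This is symmetric in x and y.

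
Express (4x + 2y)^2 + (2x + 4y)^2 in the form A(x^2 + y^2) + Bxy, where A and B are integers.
20(x^2 + y^2) + 32xy

Expanding: (4x + 2y)^2 = 16x^2 + 16xy + 4y^2
(2x + 4y)^2 = 4x^2 + 16xy + 16y^2
Sum = (16+4)(x^2+y^2) + 32xy = 20(x^2 + y^2) + 32xy
This is symmetric in x and y.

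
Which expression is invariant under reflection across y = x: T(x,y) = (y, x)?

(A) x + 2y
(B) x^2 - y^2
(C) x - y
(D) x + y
D

The map is reflection across y = x: T(x,y) = (y, x).
Substitute the transformed coordinates into each option and compare with the original:
(A) x + 2y  ->  (y) + 2(x) = 2x + y   [differs from x + 2y: not invariant]
(B) x^2 - y^2  ->  (y)^2 - (x)^2 = -x^2 + y^2   [differs from x^2 - y^2: not invariant]
(C) x - y  ->  (y) - (x) = -x + y   [differs from x - y: not invariant]
(D) x + y  ->  (y) + (x) = x + y   [equals x + y: invariant]

Only option (D), x + y, is unchanged by the transformation.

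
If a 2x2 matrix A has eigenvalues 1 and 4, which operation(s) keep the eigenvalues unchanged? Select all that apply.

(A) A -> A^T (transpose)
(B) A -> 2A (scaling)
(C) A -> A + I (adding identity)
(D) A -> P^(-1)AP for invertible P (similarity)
A and D

Eigenvalues are preserved by:
1. Similarity transformations: A -> P^(-1)AP (same characteristic polynomial)
2. Transpose: A^T has the same eigenvalues as A

Eigenvalues are NOT preserved by:
- Adding identity: eigenvalues become 1+1, 4+1
- Scaling: eigenvalues become 2, 8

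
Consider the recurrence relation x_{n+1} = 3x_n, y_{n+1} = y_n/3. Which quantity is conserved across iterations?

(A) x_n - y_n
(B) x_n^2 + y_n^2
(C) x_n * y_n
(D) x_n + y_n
C

For the recurrence x_{n+1} = 3x_n, y_{n+1} = y_n/3:

x_{n+1} * y_{n+1} = (3x_n) * (y_n/3) = x_n * y_n
The product is conserved.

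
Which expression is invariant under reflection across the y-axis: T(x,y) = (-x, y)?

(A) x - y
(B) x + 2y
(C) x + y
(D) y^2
D

The map is reflection across the y-axis: T(x,y) = (-x, y).
Substitute the transformed coordinates into each option and compare with the original:
(A) x - y  ->  (-x) - (y) = -x - y   [differs from x - y: not invariant]
(B) x + 2y  ->  (-x) + 2(y) = -x + 2y   [differs from x + 2y: not invariant]
(C) x + y  ->  (-x) + (y) = -x + y   [differs from x + y: not invariant]
(D) y^2  ->  (y)^2 = y^2   [equals y^2: invariant]

Only option (D), y^2, is unchanged by the transformation.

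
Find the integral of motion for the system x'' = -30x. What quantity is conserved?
E = (x')^2 + 30x^2

Multiply the equation by x':
x' * x'' = -30x * x'
The left side is d/dt[(x')^2/2] and the right side is d/dt[-30x^2/2], so
d/dt[(x')^2/2 + 30x^2/2] = 0, i.e. (x')^2/2 + 30x^2/2 = constant.
Multiplying by 2, the integral of motion is E = (x')^2 + 30x^2.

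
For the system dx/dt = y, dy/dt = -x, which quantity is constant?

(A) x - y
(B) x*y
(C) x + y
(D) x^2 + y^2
D

A first integral I satisfies dI/dt = 0 along every solution. Differentiate each option and use the equation of motion:
(A) d/dt[x - y] = y - (-x) = x + y, not identically 0
(B) d/dt[x*y] = (dx/dt)y + x(dy/dt) = y^2 - x^2, not identically 0
(C) d/dt[x + y] = y + (-x) = y - x, not identically 0
(D) d/dt[x^2 + y^2] = 2x*dx/dt + 2y*dy/dt = 2x*y + 2y*(-x) = 0

Only (D) has zero time-derivative. So x^2 + y^2 (the squared radius; trajectories are circles) is the conserved quantity.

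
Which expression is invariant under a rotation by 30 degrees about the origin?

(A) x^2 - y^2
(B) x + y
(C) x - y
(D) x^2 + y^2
D

A rotation by 30 degrees sends (x, y) to (sqrt(3)x/2 - y/2, x/2 + sqrt(3)y/2).
Substitute the transformed coordinates into each option and compare with the original:
(A) x^2 - y^2  ->  (sqrt(3)x/2 - y/2)^2 - (x/2 + sqrt(3)y/2)^2 = x^2/2 - sqrt(3)xy - y^2/2   [differs from x^2 - y^2: not invariant]
(B) x + y  ->  (sqrt(3)x/2 - y/2) + (x/2 + sqrt(3)y/2) = x/2 + sqrt(3)x/2 - y/2 + sqrt(3)y/2   [differs from x + y: not invariant]
(C) x - y  ->  (sqrt(3)x/2 - y/2) - (x/2 + sqrt(3)y/2) = -x/2 + sqrt(3)x/2 - sqrt(3)y/2 - y/2   [differs from x - y: not invariant]
(D) x^2 + y^2  ->  (sqrt(3)x/2 - y/2)^2 + (x/2 + sqrt(3)y/2)^2 = x^2 + y^2   [equals x^2 + y^2: invariant]

Only option (D), x^2 + y^2, is unchanged by the transformation.
Geometrically, x^2 + y^2 is the squared distance from the origin, which every rotation about the origin preserves.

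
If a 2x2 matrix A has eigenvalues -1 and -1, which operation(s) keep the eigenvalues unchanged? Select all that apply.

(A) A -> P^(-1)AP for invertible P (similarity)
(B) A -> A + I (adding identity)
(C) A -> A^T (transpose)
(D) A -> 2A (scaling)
A and C

Eigenvalues are preserved by:
1. Similarity transformations: A -> P^(-1)AP (same characteristic polynomial)
2. Transpose: A^T has the same eigenvalues as A

Eigenvalues are NOT preserved by:
- Adding identity: eigenvalues become -1+1, -1+1
- Scaling: eigenvalues become -2, -2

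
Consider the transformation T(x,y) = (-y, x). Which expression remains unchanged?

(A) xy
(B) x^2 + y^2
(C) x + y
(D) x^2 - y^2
B

An expression E(x,y) is invariant under T if E(T(x,y)) = E(x,y). Here T(x,y) = (-y, x).
Substitute the transformed coordinates into each option and compare with the original:
(A) xy  ->  (-y)(x) = -xy   [differs from xy: not invariant]
(B) x^2 + y^2  ->  (-y)^2 + (x)^2 = x^2 + y^2   [equals x^2 + y^2: invariant]
(C) x + y  ->  (-y) + (x) = x - y   [differs from x + y: not invariant]
(D) x^2 - y^2  ->  (-y)^2 - (x)^2 = -x^2 + y^2   [differs from x^2 - y^2: not invariant]

Only option (B), x^2 + y^2, is unchanged by the transformation.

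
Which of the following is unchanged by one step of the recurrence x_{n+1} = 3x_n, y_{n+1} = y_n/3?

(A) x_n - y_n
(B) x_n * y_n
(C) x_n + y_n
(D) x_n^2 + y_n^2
B

For the recurrence x_{n+1} = 3x_n, y_{n+1} = y_n/3:

x_{n+1} * y_{n+1} = (3x_n) * (y_n/3) = x_n * y_n
The product is conserved.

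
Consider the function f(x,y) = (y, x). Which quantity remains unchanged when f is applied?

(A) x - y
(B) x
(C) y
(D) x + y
D

For f(x,y) = (y, x):
After applying f: x' = y, y' = x. So x' + y' = y + x = x + y.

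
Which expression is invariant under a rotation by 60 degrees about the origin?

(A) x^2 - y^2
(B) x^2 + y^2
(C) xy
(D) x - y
B

A rotation by 60 degrees sends (x, y) to (x/2 - sqrt(3)y/2, sqrt(3)x/2 + y/2).
Substitute the transformed coordinates into each option and compare with the original:
(A) x^2 - y^2  ->  (x/2 - sqrt(3)y/2)^2 - (sqrt(3)x/2 + y/2)^2 = -x^2/2 - sqrt(3)xy + y^2/2   [differs from x^2 - y^2: not invariant]
(B) x^2 + y^2  ->  (x/2 - sqrt(3)y/2)^2 + (sqrt(3)x/2 + y/2)^2 = x^2 + y^2   [equals x^2 + y^2: invariant]
(C) xy  ->  (x/2 - sqrt(3)y/2)(sqrt(3)x/2 + y/2) = sqrt(3)x^2/4 - xy/2 - sqrt(3)y^2/4   [differs from xy: not invariant]
(D) x - y  ->  (x/2 - sqrt(3)y/2) - (sqrt(3)x/2 + y/2) = -sqrt(3)x/2 + x/2 - sqrt(3)y/2 - y/2   [differs from x - y: not invariant]

Only option (B), x^2 + y^2, is unchanged by the transformation.
Geometrically, x^2 + y^2 is the squared distance from the origin, which every rotation about the origin preserves.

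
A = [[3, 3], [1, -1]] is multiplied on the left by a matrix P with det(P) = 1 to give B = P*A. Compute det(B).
-6

By the multiplicative property of determinants, det(B) = det(P*A) = det(P) * det(A) = det(A),
so the determinant is invariant under multiplication by any determinant-1 matrix; we just need det(A).

det(A) = (3)(-1) - (3)(1) = -3 - 3 = -6

Therefore det(B) = 1 * (-6) = -6.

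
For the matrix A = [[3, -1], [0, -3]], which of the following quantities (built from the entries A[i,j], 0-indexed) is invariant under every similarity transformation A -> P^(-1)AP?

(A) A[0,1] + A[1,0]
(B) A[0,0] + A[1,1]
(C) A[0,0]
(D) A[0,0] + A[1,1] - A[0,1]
B

A[0,0] + A[1,1] is the trace of A. By the cyclic property of the trace, tr(P^(-1)AP) = tr(APP^(-1)) = tr(A), so it is the same for every matrix similar to A.

The other combinations are not similarity invariants. For example, take P = [[1, 1], [1, 2]] (det P = 1), so P^(-1) = [[2, -1], [-1, 1]] and
B = P^(-1)AP = [[7, 8], [-5, -7]].
Evaluating each option on A and on B:
(A) A[0,1] + A[1,0]: -1 for A, 3 for B -> changes
(B) A[0,0] + A[1,1]: 0 for A, 0 for B -> unchanged
(C) A[0,0]: 3 for A, 7 for B -> changes
(D) A[0,0] + A[1,1] - A[0,1]: 1 for A, -8 for B -> changes

Only (B) A[0,0] + A[1,1] = 0 survives (and it does so for every P, not just this one), so it is the invariant.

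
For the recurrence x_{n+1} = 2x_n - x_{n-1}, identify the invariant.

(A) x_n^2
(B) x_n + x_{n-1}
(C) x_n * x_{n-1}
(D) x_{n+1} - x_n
D

For the recurrence x_{n+1} = 2x_n - x_{n-1}:

If x_{n+1} = 2x_n - x_{n-1}, then:
x_{n+1} - x_n = x_n - x_{n-1}
The first difference is constant throughout the sequence.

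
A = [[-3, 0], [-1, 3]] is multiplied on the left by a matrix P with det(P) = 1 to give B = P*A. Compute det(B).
-9

By the multiplicative property of determinants, det(B) = det(P*A) = det(P) * det(A) = det(A),
so the determinant is invariant under multiplication by any determinant-1 matrix; we just need det(A).

det(A) = (-3)(3) - (0)(-1) = -9 - 0 = -9

Therefore det(B) = 1 * (-9) = -9.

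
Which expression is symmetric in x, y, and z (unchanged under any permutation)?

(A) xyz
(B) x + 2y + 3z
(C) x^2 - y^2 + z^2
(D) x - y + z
A

A symmetric expression is unchanged when the variables are permuted; here the transformation to test is the swap (x, y) -> (y, x).
A symmetric expression must survive every permutation; the single swap x <-> y already eliminates the distractors, and the keyed expression is also unchanged by x <-> z and y <-> z (each variable enters it in exactly the same way).
Substitute the transformed coordinates into each option and compare with the original:
(A) xyz  ->  (y)(x)z = xyz   [equals xyz: invariant]
(B) x + 2y + 3z  ->  (y) + 2(x) + 3z = 2x + y + 3z   [differs from x + 2y + 3z: not invariant]
(C) x^2 - y^2 + z^2  ->  (y)^2 - (x)^2 + z^2 = -x^2 + y^2 + z^2   [differs from x^2 - y^2 + z^2: not invariant]
(D) x - y + z  ->  (y) - (x) + z = -x + y + z   [differs from x - y + z: not invariant]

Only option (A), xyz, is unchanged by the transformation.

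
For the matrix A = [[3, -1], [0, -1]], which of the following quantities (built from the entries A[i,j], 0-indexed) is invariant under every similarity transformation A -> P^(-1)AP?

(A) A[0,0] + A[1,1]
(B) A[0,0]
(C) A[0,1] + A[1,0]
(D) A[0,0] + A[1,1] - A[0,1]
A

A[0,0] + A[1,1] is the trace of A. By the cyclic property of the trace, tr(P^(-1)AP) = tr(APP^(-1)) = tr(A), so it is the same for every matrix similar to A.

The other combinations are not similarity invariants. For example, take P = [[1, 1], [1, 2]] (det P = 1), so P^(-1) = [[2, -1], [-1, 1]] and
B = P^(-1)AP = [[5, 4], [-3, -3]].
Evaluating each option on A and on B:
(A) A[0,0] + A[1,1]: 2 for A, 2 for B -> unchanged
(B) A[0,0]: 3 for A, 5 for B -> changes
(C) A[0,1] + A[1,0]: -1 for A, 1 for B -> changes
(D) A[0,0] + A[1,1] - A[0,1]: 3 for A, -2 for B -> changes

Only (A) A[0,0] + A[1,1] = 2 survives (and it does so for every P, not just this one), so it is the invariant.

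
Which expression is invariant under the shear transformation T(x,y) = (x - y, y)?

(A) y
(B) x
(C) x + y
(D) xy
A

Under the shear T(x,y) = (x - y, y):
Substitute the transformed coordinates into each option and compare with the original:
(A) y  ->  (y) = y   [equals y: invariant]
(B) x  ->  (x - y) = x - y   [differs from x: not invariant]
(C) x + y  ->  (x - y) + (y) = x   [differs from x + y: not invariant]
(D) xy  ->  (x - y)(y) = xy - y^2   [differs from xy: not invariant]

Only option (A), y, is unchanged by the transformation.
A horizontal shear moves points parallel to the x-axis, so the y-coordinate (and any function of y alone) is unchanged.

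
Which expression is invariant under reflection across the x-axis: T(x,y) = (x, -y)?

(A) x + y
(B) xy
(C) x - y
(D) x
D

The map is reflection across the x-axis: T(x,y) = (x, -y).
Substitute the transformed coordinates into each option and compare with the original:
(A) x + y  ->  (x) + (-y) = x - y   [differs from x + y: not invariant]
(B) xy  ->  (x)(-y) = -xy   [differs from xy: not invariant]
(C) x - y  ->  (x) - (-y) = x + y   [differs from x - y: not invariant]
(D) x  ->  (x) = x   [equals x: invariant]

Only option (D), x, is unchanged by the transformation.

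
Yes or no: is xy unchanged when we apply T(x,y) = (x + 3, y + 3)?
No

Substitute T(x,y) = (x + 3, y + 3) into the expression and compare with the original.

Original: xy
After applying T: (x + 3)(y + 3) = xy + 3x + 3y + 9

This differs from the original xy (difference: 3x + 3y + 9), so the expression is NOT invariant.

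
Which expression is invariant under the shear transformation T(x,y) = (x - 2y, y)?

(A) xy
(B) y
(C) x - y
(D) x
B

Under the shear T(x,y) = (x - 2y, y):
Substitute the transformed coordinates into each option and compare with the original:
(A) xy  ->  (x - 2y)(y) = xy - 2y^2   [differs from xy: not invariant]
(B) y  ->  (y) = y   [equals y: invariant]
(C) x - y  ->  (x - 2y) - (y) = x - 3y   [differs from x - y: not invariant]
(D) x  ->  (x - 2y) = x - 2y   [differs from x: not invariant]

Only option (B), y, is unchanged by the transformation.
A horizontal shear moves points parallel to the x-axis, so the y-coordinate (and any function of y alone) is unchanged.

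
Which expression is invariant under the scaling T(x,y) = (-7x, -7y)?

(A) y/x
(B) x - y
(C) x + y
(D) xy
A

Under the uniform scaling T(x,y) = (-7x, -7y):
Substitute the transformed coordinates into each option and compare with the original:
(A) y/x  ->  (-7y)/(-7x) = y/x   [equals y/x: invariant]
(B) x - y  ->  (-7x) - (-7y) = -7x + 7y   [differs from x - y: not invariant]
(C) x + y  ->  (-7x) + (-7y) = -7x - 7y   [differs from x + y: not invariant]
(D) xy  ->  (-7x)(-7y) = 49xy   [differs from xy: not invariant]

Only option (A), y/x, is unchanged by the transformation.
The common factor -7 cancels in a ratio of coordinates, while sums, products and sums of squares pick up factors of -7 or 49.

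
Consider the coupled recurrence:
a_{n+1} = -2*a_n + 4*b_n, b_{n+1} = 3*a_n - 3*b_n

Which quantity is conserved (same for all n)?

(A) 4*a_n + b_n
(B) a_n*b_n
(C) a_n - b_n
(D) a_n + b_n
D

Replace a_n by a_{n+1} = -2*a_n + 4*b_n and b_n by b_{n+1} = 3*a_n - 3*b_n in each option and simplify:
(A) 4*a_n + b_n  ->  4*(-2*a_n + 4*b_n) + (3*a_n - 3*b_n) = -5*a_n + 13*b_n   [not conserved]
(B) a_n*b_n  ->  (-2*a_n + 4*b_n)*(3*a_n - 3*b_n) = -6*a_n^2 + 18*a_n*b_n - 12*b_n^2   [not conserved]
(C) a_n - b_n  ->  (-2*a_n + 4*b_n) - (3*a_n - 3*b_n) = -5*a_n + 7*b_n   [not conserved]
(D) a_n + b_n  ->  (-2*a_n + 4*b_n) + (3*a_n - 3*b_n) = a_n + b_n   [conserved]

Only (D) a_n + b_n returns to itself after one step, so it is the conserved quantity.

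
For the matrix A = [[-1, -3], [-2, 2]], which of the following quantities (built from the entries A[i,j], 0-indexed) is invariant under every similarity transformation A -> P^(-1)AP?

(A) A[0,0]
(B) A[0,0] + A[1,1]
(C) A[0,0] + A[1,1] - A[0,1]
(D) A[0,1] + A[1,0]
B

A[0,0] + A[1,1] is the trace of A. By the cyclic property of the trace, tr(P^(-1)AP) = tr(APP^(-1)) = tr(A), so it is the same for every matrix similar to A.

The other combinations are not similarity invariants. For example, take P = [[1, 1], [1, 2]] (det P = 1), so P^(-1) = [[2, -1], [-1, 1]] and
B = P^(-1)AP = [[-8, -16], [4, 9]].
Evaluating each option on A and on B:
(A) A[0,0]: -1 for A, -8 for B -> changes
(B) A[0,0] + A[1,1]: 1 for A, 1 for B -> unchanged
(C) A[0,0] + A[1,1] - A[0,1]: 4 for A, 17 for B -> changes
(D) A[0,1] + A[1,0]: -5 for A, -12 for B -> changes

Only (B) A[0,0] + A[1,1] = 1 survives (and it does so for every P, not just this one), so it is the invariant.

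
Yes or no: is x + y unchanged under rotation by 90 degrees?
No

Applying rotation by 90 degrees: x' = x*cos(90 degrees) - y*sin(90 degrees) = -y, y' = x*sin(90 degrees) + y*cos(90 degrees) = x

Substituting into x + y:
(-y) + (x)
= x - y

This differs from the original expression x + y, so it is NOT invariant.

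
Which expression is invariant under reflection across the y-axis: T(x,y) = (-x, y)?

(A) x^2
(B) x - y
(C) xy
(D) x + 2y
A

The map is reflection across the y-axis: T(x,y) = (-x, y).
Substitute the transformed coordinates into each option and compare with the original:
(A) x^2  ->  (-x)^2 = x^2   [equals x^2: invariant]
(B) x - y  ->  (-x) - (y) = -x - y   [differs from x - y: not invariant]
(C) xy  ->  (-x)(y) = -xy   [differs from xy: not invariant]
(D) x + 2y  ->  (-x) + 2(y) = -x + 2y   [differs from x + 2y: not invariant]

Only option (A), x^2, is unchanged by the transformation.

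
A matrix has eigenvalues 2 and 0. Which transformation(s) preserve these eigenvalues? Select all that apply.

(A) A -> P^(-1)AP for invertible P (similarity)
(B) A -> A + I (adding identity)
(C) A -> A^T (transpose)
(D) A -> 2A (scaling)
A and C

Eigenvalues are preserved by:
1. Similarity transformations: A -> P^(-1)AP (same characteristic polynomial)
2. Transpose: A^T has the same eigenvalues as A

Eigenvalues are NOT preserved by:
- Adding identity: eigenvalues become 2+1, 0+1
- Scaling: eigenvalues become 4, 0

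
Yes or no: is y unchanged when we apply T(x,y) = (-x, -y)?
No

Substitute T(x,y) = (-x, -y) into the expression and compare with the original.

Original: y
After applying T: (-y) = -y

This differs from the original y (difference: -2y), so the expression is NOT invariant.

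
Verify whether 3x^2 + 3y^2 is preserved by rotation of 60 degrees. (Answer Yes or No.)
Yes

Applying rotation by 60 degrees: x' = x*cos(60 degrees) - y*sin(60 degrees) = x/2 - sqrt(3)y/2, y' = x*sin(60 degrees) + y*cos(60 degrees) = sqrt(3)x/2 + y/2

Substituting into 3x^2 + 3y^2:
3(x/2 - sqrt(3)y/2)^2 + 3(sqrt(3)x/2 + y/2)^2
= 3x^2 + 3y^2

This equals the original expression 3x^2 + 3y^2, so it IS invariant.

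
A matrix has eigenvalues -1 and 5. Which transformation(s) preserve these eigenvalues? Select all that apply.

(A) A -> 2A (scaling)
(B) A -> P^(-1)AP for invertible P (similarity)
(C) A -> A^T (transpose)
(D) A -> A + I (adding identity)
B and C

Eigenvalues are preserved by:
1. Similarity transformations: A -> P^(-1)AP (same characteristic polynomial)
2. Transpose: A^T has the same eigenvalues as A

Eigenvalues are NOT preserved by:
- Adding identity: eigenvalues become -1+1, 5+1
- Scaling: eigenvalues become -2, 10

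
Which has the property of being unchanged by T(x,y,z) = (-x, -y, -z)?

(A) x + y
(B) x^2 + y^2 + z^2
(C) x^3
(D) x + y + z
B

Apply T(x,y,z) = (-x, -y, -z) to each option, i.e. replace (x, y, z) by the transformed coordinates.
Substitute the transformed coordinates into each option and compare with the original:
(A) x + y  ->  (-x) + (-y) = -x - y   [differs from x + y: not invariant]
(B) x^2 + y^2 + z^2  ->  (-x)^2 + (-y)^2 + (-z)^2 = x^2 + y^2 + z^2   [equals x^2 + y^2 + z^2: invariant]
(C) x^3  ->  (-x)^3 = -x^3   [differs from x^3: not invariant]
(D) x + y + z  ->  (-x) + (-y) + (-z) = -x - y - z   [differs from x + y + z: not invariant]

Only option (B), x^2 + y^2 + z^2, is unchanged by the transformation.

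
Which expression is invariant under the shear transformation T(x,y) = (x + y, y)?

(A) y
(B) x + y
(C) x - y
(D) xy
A

Under the shear T(x,y) = (x + y, y):
Substitute the transformed coordinates into each option and compare with the original:
(A) y  ->  (y) = y   [equals y: invariant]
(B) x + y  ->  (x + y) + (y) = x + 2y   [differs from x + y: not invariant]
(C) x - y  ->  (x + y) - (y) = x   [differs from x - y: not invariant]
(D) xy  ->  (x + y)(y) = xy + y^2   [differs from xy: not invariant]

Only option (A), y, is unchanged by the transformation.
A horizontal shear moves points parallel to the x-axis, so the y-coordinate (and any function of y alone) is unchanged.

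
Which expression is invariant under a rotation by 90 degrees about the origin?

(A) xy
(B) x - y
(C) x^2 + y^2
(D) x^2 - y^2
C

A rotation by 90 degrees sends (x, y) to (-y, x).
Substitute the transformed coordinates into each option and compare with the original:
(A) xy  ->  (-y)(x) = -xy   [differs from xy: not invariant]
(B) x - y  ->  (-y) - (x) = -x - y   [differs from x - y: not invariant]
(C) x^2 + y^2  ->  (-y)^2 + (x)^2 = x^2 + y^2   [equals x^2 + y^2: invariant]
(D) x^2 - y^2  ->  (-y)^2 - (x)^2 = -x^2 + y^2   [differs from x^2 - y^2: not invariant]

Only option (C), x^2 + y^2, is unchanged by the transformation.
Geometrically, x^2 + y^2 is the squared distance from the origin, which every rotation about the origin preserves.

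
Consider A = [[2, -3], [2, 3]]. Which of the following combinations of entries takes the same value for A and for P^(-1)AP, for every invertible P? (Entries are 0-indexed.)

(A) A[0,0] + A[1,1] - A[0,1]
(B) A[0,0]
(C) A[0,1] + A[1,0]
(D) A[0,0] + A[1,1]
D

A[0,0] + A[1,1] is the trace of A. By the cyclic property of the trace, tr(P^(-1)AP) = tr(APP^(-1)) = tr(A), so it is the same for every matrix similar to A.

The other combinations are not similarity invariants. For example, take P = [[1, 1], [1, 2]] (det P = 1), so P^(-1) = [[2, -1], [-1, 1]] and
B = P^(-1)AP = [[-7, -16], [6, 12]].
Evaluating each option on A and on B:
(A) A[0,0] + A[1,1] - A[0,1]: 8 for A, 21 for B -> changes
(B) A[0,0]: 2 for A, -7 for B -> changes
(C) A[0,1] + A[1,0]: -1 for A, -10 for B -> changes
(D) A[0,0] + A[1,1]: 5 for A, 5 for B -> unchanged

Only (D) A[0,0] + A[1,1] = 5 survives (and it does so for every P, not just this one), so it is the invariant.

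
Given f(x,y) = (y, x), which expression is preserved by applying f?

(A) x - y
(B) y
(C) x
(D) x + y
D

For f(x,y) = (y, x):
After applying f: x' = y, y' = x. So x' + y' = y + x = x + y.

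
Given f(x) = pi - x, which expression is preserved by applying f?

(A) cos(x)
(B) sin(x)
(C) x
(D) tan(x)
B

For f(x) = pi - x:
sin(pi - x) = sin(x), so sine is invariant under this transformation.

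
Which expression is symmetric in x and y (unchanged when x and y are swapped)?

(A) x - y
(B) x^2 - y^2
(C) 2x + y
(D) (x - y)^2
D

A symmetric expression is unchanged when the variables are permuted; here the transformation to test is the swap (x, y) -> (y, x).
Substitute the transformed coordinates into each option and compare with the original:
(A) x - y  ->  (y) - (x) = -x + y   [differs from x - y: not invariant]
(B) x^2 - y^2  ->  (y)^2 - (x)^2 = -x^2 + y^2   [differs from x^2 - y^2: not invariant]
(C) 2x + y  ->  2(y) + (x) = x + 2y   [differs from 2x + y: not invariant]
(D) (x - y)^2  ->  ((y) - (x))^2 = x^2 - 2xy + y^2   [equals (x - y)^2: invariant]

Only option (D), (x - y)^2, is unchanged by the transformation.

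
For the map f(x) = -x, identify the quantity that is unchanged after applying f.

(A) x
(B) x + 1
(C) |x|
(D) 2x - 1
C

For f(x) = -x:
Applying f replaces x by -x. Since |-x| = |x|, the absolute value is unchanged by f, whereas x -> -x, 2x - 1 -> -2x - 1 and x + 1 -> -x + 1 all change.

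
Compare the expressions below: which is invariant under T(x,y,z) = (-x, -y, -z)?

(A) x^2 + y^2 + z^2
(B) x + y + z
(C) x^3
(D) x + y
A

Apply T(x,y,z) = (-x, -y, -z) to each option, i.e. replace (x, y, z) by the transformed coordinates.
Substitute the transformed coordinates into each option and compare with the original:
(A) x^2 + y^2 + z^2  ->  (-x)^2 + (-y)^2 + (-z)^2 = x^2 + y^2 + z^2   [equals x^2 + y^2 + z^2: invariant]
(B) x + y + z  ->  (-x) + (-y) + (-z) = -x - y - z   [differs from x + y + z: not invariant]
(C) x^3  ->  (-x)^3 = -x^3   [differs from x^3: not invariant]
(D) x + y  ->  (-x) + (-y) = -x - y   [differs from x + y: not invariant]

Only option (A), x^2 + y^2 + z^2, is unchanged by the transformation.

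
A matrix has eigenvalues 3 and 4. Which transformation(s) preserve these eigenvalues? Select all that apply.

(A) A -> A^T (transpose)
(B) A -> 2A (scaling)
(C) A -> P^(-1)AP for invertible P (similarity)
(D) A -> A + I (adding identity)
A and C

Eigenvalues are preserved by:
1. Similarity transformations: A -> P^(-1)AP (same characteristic polynomial)
2. Transpose: A^T has the same eigenvalues as A

Eigenvalues are NOT preserved by:
- Adding identity: eigenvalues become 3+1, 4+1
- Scaling: eigenvalues become 6, 8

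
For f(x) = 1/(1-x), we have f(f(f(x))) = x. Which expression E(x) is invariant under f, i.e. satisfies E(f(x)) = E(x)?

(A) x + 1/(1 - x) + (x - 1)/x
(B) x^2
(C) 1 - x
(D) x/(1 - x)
A

Replace x by f(x) = 1/(1 - x) in each option and simplify. As a quick numerical cross-check, also compare E(3) with E(f(3)) = E(-1/2).

(A) x + 1/(1 - x) + (x - 1)/x  ->  (1/(1 - x)) + 1/(1 - (1/(1 - x))) + ((1/(1 - x)) - 1)/(1/(1 - x)), which simplifies back to x + 1/(1 - x) + (x - 1)/x; check: E(3) = 19/6, E(-1/2) = 19/6.   [invariant]
(B) x^2  ->  (1/(1 - x))^2 = (x - 1)^(-2); check: E(3) = 9 but E(-1/2) = 1/4.   [not invariant]
(C) 1 - x  ->  1 - (1/(1 - x)) = x/(x - 1); check: E(3) = -2 but E(-1/2) = 3/2.   [not invariant]
(D) x/(1 - x)  ->  (1/(1 - x))/(1 - (1/(1 - x))) = -1/x; check: E(3) = -3/2 but E(-1/2) = -1/3.   [not invariant]

Only (A) is unchanged. Indeed f(f(x)) = 1/(1 - 1/(1-x)) = (1-x)/(-x) = (x-1)/x, so E(x) = x + f(x) + f(f(x)) is the sum over the whole 3-cycle; applying f just permutes the three terms cyclically (x -> f(x) -> f(f(x)) -> x), leaving the sum unchanged.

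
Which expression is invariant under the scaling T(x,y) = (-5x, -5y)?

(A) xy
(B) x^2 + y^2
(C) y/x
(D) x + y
C

Under the uniform scaling T(x,y) = (-5x, -5y):
Substitute the transformed coordinates into each option and compare with the original:
(A) xy  ->  (-5x)(-5y) = 25xy   [differs from xy: not invariant]
(B) x^2 + y^2  ->  (-5x)^2 + (-5y)^2 = 25x^2 + 25y^2   [differs from x^2 + y^2: not invariant]
(C) y/x  ->  (-5y)/(-5x) = y/x   [equals y/x: invariant]
(D) x + y  ->  (-5x) + (-5y) = -5x - 5y   [differs from x + y: not invariant]

Only option (C), y/x, is unchanged by the transformation.
The common factor -5 cancels in a ratio of coordinates, while sums, products and sums of squares pick up factors of -5 or 25.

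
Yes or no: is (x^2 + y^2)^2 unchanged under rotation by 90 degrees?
Yes

Applying rotation by 90 degrees: x' = x*cos(90 degrees) - y*sin(90 degrees) = -y, y' = x*sin(90 degrees) + y*cos(90 degrees) = x

Substituting into (x^2 + y^2)^2:
((-y)^2 + (x)^2)^2
= x^4 + 2x^2y^2 + y^4 = (x^2 + y^2)^2

This equals the original expression (x^2 + y^2)^2, so it IS invariant.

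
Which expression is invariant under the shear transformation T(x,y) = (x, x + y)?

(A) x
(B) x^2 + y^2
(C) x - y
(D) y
A

Under the shear T(x,y) = (x, x + y):
Substitute the transformed coordinates into each option and compare with the original:
(A) x  ->  (x) = x   [equals x: invariant]
(B) x^2 + y^2  ->  (x)^2 + (x + y)^2 = 2x^2 + 2xy + y^2   [differs from x^2 + y^2: not invariant]
(C) x - y  ->  (x) - (x + y) = -y   [differs from x - y: not invariant]
(D) y  ->  (x + y) = x + y   [differs from y: not invariant]

Only option (A), x, is unchanged by the transformation.
A vertical shear moves points parallel to the y-axis, so the x-coordinate (and any function of x alone) is unchanged.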